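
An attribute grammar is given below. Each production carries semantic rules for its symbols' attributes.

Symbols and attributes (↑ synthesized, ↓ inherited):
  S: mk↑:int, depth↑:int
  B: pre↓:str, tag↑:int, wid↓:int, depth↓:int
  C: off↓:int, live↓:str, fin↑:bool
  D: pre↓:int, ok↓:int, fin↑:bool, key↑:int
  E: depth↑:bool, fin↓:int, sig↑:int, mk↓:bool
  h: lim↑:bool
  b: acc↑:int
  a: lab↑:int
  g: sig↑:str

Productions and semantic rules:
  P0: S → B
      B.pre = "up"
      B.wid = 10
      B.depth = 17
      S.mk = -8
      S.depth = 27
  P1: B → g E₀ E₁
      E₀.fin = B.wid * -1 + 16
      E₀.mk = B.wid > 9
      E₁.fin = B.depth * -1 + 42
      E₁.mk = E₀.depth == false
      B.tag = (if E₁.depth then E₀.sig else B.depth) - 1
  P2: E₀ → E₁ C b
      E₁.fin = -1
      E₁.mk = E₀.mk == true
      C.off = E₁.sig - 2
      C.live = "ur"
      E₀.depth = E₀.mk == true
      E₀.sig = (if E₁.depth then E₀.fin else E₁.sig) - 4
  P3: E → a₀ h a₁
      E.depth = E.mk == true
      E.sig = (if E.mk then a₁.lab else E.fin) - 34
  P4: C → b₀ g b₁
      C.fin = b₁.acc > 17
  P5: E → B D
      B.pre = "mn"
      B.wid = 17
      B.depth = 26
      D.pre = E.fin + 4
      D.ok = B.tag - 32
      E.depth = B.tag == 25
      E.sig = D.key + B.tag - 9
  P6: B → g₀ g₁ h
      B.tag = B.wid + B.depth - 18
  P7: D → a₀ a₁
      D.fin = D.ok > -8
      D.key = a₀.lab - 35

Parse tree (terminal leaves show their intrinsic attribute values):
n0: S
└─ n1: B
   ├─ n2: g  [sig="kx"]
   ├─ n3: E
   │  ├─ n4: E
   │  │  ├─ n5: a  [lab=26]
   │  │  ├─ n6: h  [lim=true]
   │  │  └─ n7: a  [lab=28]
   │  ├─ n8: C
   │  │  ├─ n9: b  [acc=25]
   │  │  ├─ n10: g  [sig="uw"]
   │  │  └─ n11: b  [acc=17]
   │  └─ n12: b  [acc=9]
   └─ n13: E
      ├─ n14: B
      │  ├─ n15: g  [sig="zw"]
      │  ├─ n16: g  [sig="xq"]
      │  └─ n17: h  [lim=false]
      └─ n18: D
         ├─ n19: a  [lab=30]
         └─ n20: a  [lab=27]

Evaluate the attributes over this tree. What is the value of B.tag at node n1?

1. n1.pre = "up"  ["up"]
2. n1.wid = 10  [10]
3. n1.depth = 17  [17]
4. n2.sig = "kx"  [terminal]
5. n3.fin = 6  [B.wid * -1 + 16]
6. n3.mk = true  [B.wid > 9]
7. n4.fin = -1  [-1]
8. n4.mk = true  [E₀.mk == true]
9. n5.lab = 26  [terminal]
10. n6.lim = true  [terminal]
11. n7.lab = 28  [terminal]
12. n4.depth = true  [E.mk == true]
13. n4.sig = -6  [(if E.mk then a₁.lab else E.fin) - 34]
14. n8.off = -8  [E₁.sig - 2]
15. n8.live = "ur"  ["ur"]
16. n9.acc = 25  [terminal]
17. n10.sig = "uw"  [terminal]
18. n11.acc = 17  [terminal]
19. n8.fin = false  [b₁.acc > 17]
20. n12.acc = 9  [terminal]
21. n3.depth = true  [E₀.mk == true]
22. n3.sig = 2  [(if E₁.depth then E₀.fin else E₁.sig) - 4]
23. n13.fin = 25  [B.depth * -1 + 42]
24. n13.mk = false  [E₀.depth == false]
25. n14.pre = "mn"  ["mn"]
26. n14.wid = 17  [17]
27. n14.depth = 26  [26]
28. n15.sig = "zw"  [terminal]
29. n16.sig = "xq"  [terminal]
30. n17.lim = false  [terminal]
31. n14.tag = 25  [B.wid + B.depth - 18]
32. n18.pre = 29  [E.fin + 4]
33. n18.ok = -7  [B.tag - 32]
34. n19.lab = 30  [terminal]
35. n20.lab = 27  [terminal]
36. n18.fin = true  [D.ok > -8]
37. n18.key = -5  [a₀.lab - 35]
38. n13.depth = true  [B.tag == 25]
39. n13.sig = 11  [D.key + B.tag - 9]
40. n1.tag = 1  [(if E₁.depth then E₀.sig else B.depth) - 1]
41. n0.mk = -8  [-8]
42. n0.depth = 27  [27]

1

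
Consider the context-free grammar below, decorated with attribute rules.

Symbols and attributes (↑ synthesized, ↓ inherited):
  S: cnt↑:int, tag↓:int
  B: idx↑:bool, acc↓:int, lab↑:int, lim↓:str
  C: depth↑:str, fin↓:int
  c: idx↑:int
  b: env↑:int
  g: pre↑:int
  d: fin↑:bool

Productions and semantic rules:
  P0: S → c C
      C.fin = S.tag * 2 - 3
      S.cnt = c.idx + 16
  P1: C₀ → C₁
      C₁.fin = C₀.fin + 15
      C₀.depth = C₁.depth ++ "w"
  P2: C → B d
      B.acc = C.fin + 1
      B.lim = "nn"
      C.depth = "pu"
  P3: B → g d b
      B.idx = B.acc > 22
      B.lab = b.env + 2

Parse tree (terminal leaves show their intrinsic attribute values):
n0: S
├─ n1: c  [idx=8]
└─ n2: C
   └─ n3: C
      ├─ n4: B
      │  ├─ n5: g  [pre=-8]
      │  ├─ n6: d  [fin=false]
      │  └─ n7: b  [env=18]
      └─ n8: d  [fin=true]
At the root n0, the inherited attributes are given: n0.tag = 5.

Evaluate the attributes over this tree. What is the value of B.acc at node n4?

1. n0.tag = 5  [given at root]
2. n1.idx = 8  [terminal]
3. n2.fin = 7  [S.tag * 2 - 3]
4. n3.fin = 22  [C₀.fin + 15]
5. n4.acc = 23  [C.fin + 1]
6. n4.lim = "nn"  ["nn"]
7. n5.pre = -8  [terminal]
8. n6.fin = false  [terminal]
9. n7.env = 18  [terminal]
10. n4.idx = true  [B.acc > 22]
11. n4.lab = 20  [b.env + 2]
12. n8.fin = true  [terminal]
13. n3.depth = "pu"  ["pu"]
14. n2.depth = "puw"  [C₁.depth ++ "w"]
15. n0.cnt = 24  [c.idx + 16]

23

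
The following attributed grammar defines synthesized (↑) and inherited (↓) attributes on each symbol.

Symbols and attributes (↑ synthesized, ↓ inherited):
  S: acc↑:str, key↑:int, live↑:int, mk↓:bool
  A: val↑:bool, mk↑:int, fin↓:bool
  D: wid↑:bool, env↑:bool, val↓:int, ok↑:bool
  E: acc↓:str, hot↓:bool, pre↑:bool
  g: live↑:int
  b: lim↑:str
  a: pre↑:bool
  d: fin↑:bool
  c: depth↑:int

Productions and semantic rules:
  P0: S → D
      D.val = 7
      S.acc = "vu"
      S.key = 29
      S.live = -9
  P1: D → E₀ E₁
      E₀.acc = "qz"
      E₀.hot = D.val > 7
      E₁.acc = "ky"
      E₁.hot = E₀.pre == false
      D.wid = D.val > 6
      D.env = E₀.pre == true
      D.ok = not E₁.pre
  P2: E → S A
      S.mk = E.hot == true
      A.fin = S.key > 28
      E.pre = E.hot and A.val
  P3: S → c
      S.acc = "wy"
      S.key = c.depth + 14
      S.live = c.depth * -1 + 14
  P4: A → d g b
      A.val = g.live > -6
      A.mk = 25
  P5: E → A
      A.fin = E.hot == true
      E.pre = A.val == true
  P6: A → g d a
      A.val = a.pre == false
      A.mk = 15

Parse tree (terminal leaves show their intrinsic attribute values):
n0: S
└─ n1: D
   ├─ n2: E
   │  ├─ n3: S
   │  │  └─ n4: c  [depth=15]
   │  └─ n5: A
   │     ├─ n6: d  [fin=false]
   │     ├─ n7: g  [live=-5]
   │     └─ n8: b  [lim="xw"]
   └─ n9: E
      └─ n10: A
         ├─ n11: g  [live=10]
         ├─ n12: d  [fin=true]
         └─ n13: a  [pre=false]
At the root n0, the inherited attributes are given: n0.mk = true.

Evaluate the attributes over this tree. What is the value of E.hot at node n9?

true

1. n0.mk = true  [given at root]
2. n1.val = 7  [7]
3. n2.acc = "qz"  ["qz"]
4. n2.hot = false  [D.val > 7]
5. n3.mk = false  [E.hot == true]
6. n4.depth = 15  [terminal]
7. n3.acc = "wy"  ["wy"]
8. n3.key = 29  [c.depth + 14]
9. n3.live = -1  [c.depth * -1 + 14]
10. n5.fin = true  [S.key > 28]
11. n6.fin = false  [terminal]
12. n7.live = -5  [terminal]
13. n8.lim = "xw"  [terminal]
14. n5.val = true  [g.live > -6]
15. n5.mk = 25  [25]
16. n2.pre = false  [E.hot and A.val]
17. n9.acc = "ky"  ["ky"]
18. n9.hot = true  [E₀.pre == false]
19. n10.fin = true  [E.hot == true]
20. n11.live = 10  [terminal]
21. n12.fin = true  [terminal]
22. n13.pre = false  [terminal]
23. n10.val = true  [a.pre == false]
24. n10.mk = 15  [15]
25. n9.pre = true  [A.val == true]
26. n1.wid = true  [D.val > 6]
27. n1.env = false  [E₀.pre == true]
28. n1.ok = false  [not E₁.pre]
29. n0.acc = "vu"  ["vu"]
30. n0.key = 29  [29]
31. n0.live = -9  [-9]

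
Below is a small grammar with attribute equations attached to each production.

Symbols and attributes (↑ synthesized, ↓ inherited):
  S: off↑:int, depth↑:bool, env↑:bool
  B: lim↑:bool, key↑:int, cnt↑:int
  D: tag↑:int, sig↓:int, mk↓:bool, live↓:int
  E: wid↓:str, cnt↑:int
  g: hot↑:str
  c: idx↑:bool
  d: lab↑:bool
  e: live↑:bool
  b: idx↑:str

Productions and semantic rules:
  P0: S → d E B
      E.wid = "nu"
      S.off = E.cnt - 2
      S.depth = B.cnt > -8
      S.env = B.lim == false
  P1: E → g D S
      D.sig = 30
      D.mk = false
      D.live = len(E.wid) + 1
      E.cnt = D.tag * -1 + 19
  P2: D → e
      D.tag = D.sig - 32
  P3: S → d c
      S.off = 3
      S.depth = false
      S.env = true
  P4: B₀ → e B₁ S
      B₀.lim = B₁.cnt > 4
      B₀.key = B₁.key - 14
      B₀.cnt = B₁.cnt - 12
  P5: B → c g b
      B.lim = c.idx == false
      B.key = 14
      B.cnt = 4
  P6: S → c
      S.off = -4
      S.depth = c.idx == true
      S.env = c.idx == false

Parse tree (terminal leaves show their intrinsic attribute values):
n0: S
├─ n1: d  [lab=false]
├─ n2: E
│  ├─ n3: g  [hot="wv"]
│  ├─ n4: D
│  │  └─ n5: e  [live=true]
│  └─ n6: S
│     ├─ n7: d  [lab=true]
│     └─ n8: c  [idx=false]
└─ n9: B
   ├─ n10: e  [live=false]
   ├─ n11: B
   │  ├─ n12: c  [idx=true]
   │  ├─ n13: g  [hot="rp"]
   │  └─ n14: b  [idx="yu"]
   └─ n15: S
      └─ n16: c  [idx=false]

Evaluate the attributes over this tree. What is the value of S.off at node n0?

19

1. n1.lab = false  [terminal]
2. n2.wid = "nu"  ["nu"]
3. n3.hot = "wv"  [terminal]
4. n4.sig = 30  [30]
5. n4.mk = false  [false]
6. n4.live = 3  [len(E.wid) + 1]
7. n5.live = true  [terminal]
8. n4.tag = -2  [D.sig - 32]
9. n7.lab = true  [terminal]
10. n8.idx = false  [terminal]
11. n6.off = 3  [3]
12. n6.depth = false  [false]
13. n6.env = true  [true]
14. n2.cnt = 21  [D.tag * -1 + 19]
15. n10.live = false  [terminal]
16. n12.idx = true  [terminal]
17. n13.hot = "rp"  [terminal]
18. n14.idx = "yu"  [terminal]
19. n11.lim = false  [c.idx == false]
20. n11.key = 14  [14]
21. n11.cnt = 4  [4]
22. n16.idx = false  [terminal]
23. n15.off = -4  [-4]
24. n15.depth = false  [c.idx == true]
25. n15.env = true  [c.idx == false]
26. n9.lim = false  [B₁.cnt > 4]
27. n9.key = 0  [B₁.key - 14]
28. n9.cnt = -8  [B₁.cnt - 12]
29. n0.off = 19  [E.cnt - 2]
30. n0.depth = false  [B.cnt > -8]
31. n0.env = true  [B.lim == false]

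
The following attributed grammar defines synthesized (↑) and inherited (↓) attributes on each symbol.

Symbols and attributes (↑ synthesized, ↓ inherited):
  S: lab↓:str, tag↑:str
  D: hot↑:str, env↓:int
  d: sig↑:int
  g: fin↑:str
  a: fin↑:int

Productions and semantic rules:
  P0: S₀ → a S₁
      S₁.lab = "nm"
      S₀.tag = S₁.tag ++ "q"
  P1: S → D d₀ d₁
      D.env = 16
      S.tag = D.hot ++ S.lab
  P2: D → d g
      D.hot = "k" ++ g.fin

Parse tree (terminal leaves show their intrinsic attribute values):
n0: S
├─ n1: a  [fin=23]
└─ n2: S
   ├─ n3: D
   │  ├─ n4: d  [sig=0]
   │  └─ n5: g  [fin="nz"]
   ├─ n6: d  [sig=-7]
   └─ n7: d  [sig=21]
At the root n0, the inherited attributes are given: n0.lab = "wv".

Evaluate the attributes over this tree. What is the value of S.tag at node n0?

"knznmq"

1. n0.lab = "wv"  [given at root]
2. n1.fin = 23  [terminal]
3. n2.lab = "nm"  ["nm"]
4. n3.env = 16  [16]
5. n4.sig = 0  [terminal]
6. n5.fin = "nz"  [terminal]
7. n3.hot = "knz"  ["k" ++ g.fin]
8. n6.sig = -7  [terminal]
9. n7.sig = 21  [terminal]
10. n2.tag = "knznm"  [D.hot ++ S.lab]
11. n0.tag = "knznmq"  [S₁.tag ++ "q"]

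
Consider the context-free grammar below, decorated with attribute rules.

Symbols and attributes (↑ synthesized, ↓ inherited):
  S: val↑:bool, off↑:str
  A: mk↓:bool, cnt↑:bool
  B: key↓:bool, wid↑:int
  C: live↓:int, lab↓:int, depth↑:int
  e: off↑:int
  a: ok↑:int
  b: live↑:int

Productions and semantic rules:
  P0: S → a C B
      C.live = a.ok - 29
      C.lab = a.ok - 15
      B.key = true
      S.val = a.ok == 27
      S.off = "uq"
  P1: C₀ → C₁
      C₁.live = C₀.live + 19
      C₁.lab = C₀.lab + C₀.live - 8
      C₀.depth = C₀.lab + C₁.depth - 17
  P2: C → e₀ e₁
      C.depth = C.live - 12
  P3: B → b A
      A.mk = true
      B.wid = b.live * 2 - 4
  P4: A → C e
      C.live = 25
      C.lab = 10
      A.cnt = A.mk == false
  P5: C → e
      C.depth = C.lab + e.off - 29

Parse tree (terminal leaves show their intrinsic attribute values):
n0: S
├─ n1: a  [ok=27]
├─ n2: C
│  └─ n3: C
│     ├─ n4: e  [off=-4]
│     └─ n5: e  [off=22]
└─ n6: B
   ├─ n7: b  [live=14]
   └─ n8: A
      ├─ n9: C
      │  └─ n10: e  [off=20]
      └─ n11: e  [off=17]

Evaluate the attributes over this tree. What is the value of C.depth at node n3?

1. n1.ok = 27  [terminal]
2. n2.live = -2  [a.ok - 29]
3. n2.lab = 12  [a.ok - 15]
4. n3.live = 17  [C₀.live + 19]
5. n3.lab = 2  [C₀.lab + C₀.live - 8]
6. n4.off = -4  [terminal]
7. n5.off = 22  [terminal]
8. n3.depth = 5  [C.live - 12]
9. n2.depth = 0  [C₀.lab + C₁.depth - 17]
10. n6.key = true  [true]
11. n7.live = 14  [terminal]
12. n8.mk = true  [true]
13. n9.live = 25  [25]
14. n9.lab = 10  [10]
15. n10.off = 20  [terminal]
16. n9.depth = 1  [C.lab + e.off - 29]
17. n11.off = 17  [terminal]
18. n8.cnt = false  [A.mk == false]
19. n6.wid = 24  [b.live * 2 - 4]
20. n0.val = true  [a.ok == 27]
21. n0.off = "uq"  ["uq"]

5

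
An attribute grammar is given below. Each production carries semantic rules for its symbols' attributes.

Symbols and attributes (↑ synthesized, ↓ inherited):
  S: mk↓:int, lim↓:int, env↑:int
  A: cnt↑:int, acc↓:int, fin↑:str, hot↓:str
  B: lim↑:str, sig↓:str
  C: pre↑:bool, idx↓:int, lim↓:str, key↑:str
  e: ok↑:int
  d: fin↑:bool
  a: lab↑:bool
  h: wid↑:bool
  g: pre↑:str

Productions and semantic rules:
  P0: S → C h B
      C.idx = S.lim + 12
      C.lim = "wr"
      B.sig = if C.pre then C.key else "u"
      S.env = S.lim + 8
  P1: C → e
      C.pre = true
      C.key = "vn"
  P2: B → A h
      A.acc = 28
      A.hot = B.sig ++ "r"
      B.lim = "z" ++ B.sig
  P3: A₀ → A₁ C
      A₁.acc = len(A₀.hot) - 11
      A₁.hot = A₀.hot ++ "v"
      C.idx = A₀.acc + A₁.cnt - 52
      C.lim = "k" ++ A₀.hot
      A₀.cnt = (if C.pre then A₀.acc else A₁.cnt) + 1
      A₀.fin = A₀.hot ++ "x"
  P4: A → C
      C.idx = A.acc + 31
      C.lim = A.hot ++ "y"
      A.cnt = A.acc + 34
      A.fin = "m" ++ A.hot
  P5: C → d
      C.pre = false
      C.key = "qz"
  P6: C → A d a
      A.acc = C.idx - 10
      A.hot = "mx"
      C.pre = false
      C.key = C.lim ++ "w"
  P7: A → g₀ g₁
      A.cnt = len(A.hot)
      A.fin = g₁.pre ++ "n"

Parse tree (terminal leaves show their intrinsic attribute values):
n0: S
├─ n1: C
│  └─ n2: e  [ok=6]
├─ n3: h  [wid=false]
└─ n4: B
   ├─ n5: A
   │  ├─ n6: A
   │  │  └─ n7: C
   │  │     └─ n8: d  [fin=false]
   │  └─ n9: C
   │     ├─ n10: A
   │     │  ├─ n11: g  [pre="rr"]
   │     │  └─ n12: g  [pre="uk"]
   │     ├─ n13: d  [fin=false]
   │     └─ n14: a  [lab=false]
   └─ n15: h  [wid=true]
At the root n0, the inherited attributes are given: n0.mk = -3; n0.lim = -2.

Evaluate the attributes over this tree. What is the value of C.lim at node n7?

"vnrvy"

1. n0.mk = -3  [given at root]
2. n0.lim = -2  [given at root]
3. n1.idx = 10  [S.lim + 12]
4. n1.lim = "wr"  ["wr"]
5. n2.ok = 6  [terminal]
6. n1.pre = true  [true]
7. n1.key = "vn"  ["vn"]
8. n3.wid = false  [terminal]
9. n4.sig = "vn"  [if C.pre then C.key else "u"]
10. n5.acc = 28  [28]
11. n5.hot = "vnr"  [B.sig ++ "r"]
12. n6.acc = -8  [len(A₀.hot) - 11]
13. n6.hot = "vnrv"  [A₀.hot ++ "v"]
14. n7.idx = 23  [A.acc + 31]
15. n7.lim = "vnrvy"  [A.hot ++ "y"]
16. n8.fin = false  [terminal]
17. n7.pre = false  [false]
18. n7.key = "qz"  ["qz"]
19. n6.cnt = 26  [A.acc + 34]
20. n6.fin = "mvnrv"  ["m" ++ A.hot]
21. n9.idx = 2  [A₀.acc + A₁.cnt - 52]
22. n9.lim = "kvnr"  ["k" ++ A₀.hot]
23. n10.acc = -8  [C.idx - 10]
24. n10.hot = "mx"  ["mx"]
25. n11.pre = "rr"  [terminal]
26. n12.pre = "uk"  [terminal]
27. n10.cnt = 2  [len(A.hot)]
28. n10.fin = "ukn"  [g₁.pre ++ "n"]
29. n13.fin = false  [terminal]
30. n14.lab = false  [terminal]
31. n9.pre = false  [false]
32. n9.key = "kvnrw"  [C.lim ++ "w"]
33. n5.cnt = 27  [(if C.pre then A₀.acc else A₁.cnt) + 1]
34. n5.fin = "vnrx"  [A₀.hot ++ "x"]
35. n15.wid = true  [terminal]
36. n4.lim = "zvn"  ["z" ++ B.sig]
37. n0.env = 6  [S.lim + 8]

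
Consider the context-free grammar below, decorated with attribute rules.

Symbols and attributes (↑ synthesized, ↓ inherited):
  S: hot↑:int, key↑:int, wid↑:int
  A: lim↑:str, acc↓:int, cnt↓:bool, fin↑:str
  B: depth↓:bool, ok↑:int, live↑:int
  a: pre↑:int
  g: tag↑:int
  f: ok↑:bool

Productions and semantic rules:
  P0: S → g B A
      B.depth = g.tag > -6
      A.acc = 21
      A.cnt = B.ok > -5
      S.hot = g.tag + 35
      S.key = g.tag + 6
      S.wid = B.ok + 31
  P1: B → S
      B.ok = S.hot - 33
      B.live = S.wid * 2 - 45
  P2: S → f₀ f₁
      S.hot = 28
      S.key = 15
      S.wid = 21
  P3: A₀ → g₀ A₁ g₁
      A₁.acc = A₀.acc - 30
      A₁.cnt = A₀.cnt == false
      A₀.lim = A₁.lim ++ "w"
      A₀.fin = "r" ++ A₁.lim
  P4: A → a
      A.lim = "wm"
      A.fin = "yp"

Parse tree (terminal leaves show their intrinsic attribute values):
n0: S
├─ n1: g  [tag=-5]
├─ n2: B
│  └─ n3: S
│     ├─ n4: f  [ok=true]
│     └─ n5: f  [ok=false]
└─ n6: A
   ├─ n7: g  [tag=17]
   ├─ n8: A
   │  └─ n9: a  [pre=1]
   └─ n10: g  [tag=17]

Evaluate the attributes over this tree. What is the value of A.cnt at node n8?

true

1. n1.tag = -5  [terminal]
2. n2.depth = true  [g.tag > -6]
3. n4.ok = true  [terminal]
4. n5.ok = false  [terminal]
5. n3.hot = 28  [28]
6. n3.key = 15  [15]
7. n3.wid = 21  [21]
8. n2.ok = -5  [S.hot - 33]
9. n2.live = -3  [S.wid * 2 - 45]
10. n6.acc = 21  [21]
11. n6.cnt = false  [B.ok > -5]
12. n7.tag = 17  [terminal]
13. n8.acc = -9  [A₀.acc - 30]
14. n8.cnt = true  [A₀.cnt == false]
15. n9.pre = 1  [terminal]
16. n8.lim = "wm"  ["wm"]
17. n8.fin = "yp"  ["yp"]
18. n10.tag = 17  [terminal]
19. n6.lim = "wmw"  [A₁.lim ++ "w"]
20. n6.fin = "rwm"  ["r" ++ A₁.lim]
21. n0.hot = 30  [g.tag + 35]
22. n0.key = 1  [g.tag + 6]
23. n0.wid = 26  [B.ok + 31]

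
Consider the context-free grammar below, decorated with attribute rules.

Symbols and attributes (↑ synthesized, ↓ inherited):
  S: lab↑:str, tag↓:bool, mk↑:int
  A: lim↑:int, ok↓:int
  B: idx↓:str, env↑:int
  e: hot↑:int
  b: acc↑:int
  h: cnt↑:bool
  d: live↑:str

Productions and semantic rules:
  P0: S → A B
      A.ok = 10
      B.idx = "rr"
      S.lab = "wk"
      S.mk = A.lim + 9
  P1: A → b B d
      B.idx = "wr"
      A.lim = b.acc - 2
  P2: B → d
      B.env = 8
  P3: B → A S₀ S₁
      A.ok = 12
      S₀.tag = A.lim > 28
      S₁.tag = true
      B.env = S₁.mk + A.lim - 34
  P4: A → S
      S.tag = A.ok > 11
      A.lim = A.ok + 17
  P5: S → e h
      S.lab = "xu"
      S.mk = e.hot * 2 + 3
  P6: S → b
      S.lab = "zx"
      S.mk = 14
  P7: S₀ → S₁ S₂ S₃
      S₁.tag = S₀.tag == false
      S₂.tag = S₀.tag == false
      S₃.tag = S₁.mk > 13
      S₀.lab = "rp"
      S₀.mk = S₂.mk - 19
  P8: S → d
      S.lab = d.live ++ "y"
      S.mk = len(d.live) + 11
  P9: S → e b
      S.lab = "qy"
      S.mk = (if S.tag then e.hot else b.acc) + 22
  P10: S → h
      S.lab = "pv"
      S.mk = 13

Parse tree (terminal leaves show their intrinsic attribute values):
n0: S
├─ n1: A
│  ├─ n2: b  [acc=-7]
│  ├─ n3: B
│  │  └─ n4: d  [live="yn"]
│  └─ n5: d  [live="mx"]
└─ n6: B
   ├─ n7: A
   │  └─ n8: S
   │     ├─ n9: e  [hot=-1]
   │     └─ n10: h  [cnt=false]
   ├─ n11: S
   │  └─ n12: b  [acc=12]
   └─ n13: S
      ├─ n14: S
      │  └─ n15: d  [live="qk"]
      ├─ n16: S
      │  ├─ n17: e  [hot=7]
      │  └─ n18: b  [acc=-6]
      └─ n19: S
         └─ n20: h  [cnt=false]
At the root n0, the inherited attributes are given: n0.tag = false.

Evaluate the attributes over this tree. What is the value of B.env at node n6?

-8

1. n0.tag = false  [given at root]
2. n1.ok = 10  [10]
3. n2.acc = -7  [terminal]
4. n3.idx = "wr"  ["wr"]
5. n4.live = "yn"  [terminal]
6. n3.env = 8  [8]
7. n5.live = "mx"  [terminal]
8. n1.lim = -9  [b.acc - 2]
9. n6.idx = "rr"  ["rr"]
10. n7.ok = 12  [12]
11. n8.tag = true  [A.ok > 11]
12. n9.hot = -1  [terminal]
13. n10.cnt = false  [terminal]
14. n8.lab = "xu"  ["xu"]
15. n8.mk = 1  [e.hot * 2 + 3]
16. n7.lim = 29  [A.ok + 17]
17. n11.tag = true  [A.lim > 28]
18. n12.acc = 12  [terminal]
19. n11.lab = "zx"  ["zx"]
20. n11.mk = 14  [14]
21. n13.tag = true  [true]
22. n14.tag = false  [S₀.tag == false]
23. n15.live = "qk"  [terminal]
24. n14.lab = "qky"  [d.live ++ "y"]
25. n14.mk = 13  [len(d.live) + 11]
26. n16.tag = false  [S₀.tag == false]
27. n17.hot = 7  [terminal]
28. n18.acc = -6  [terminal]
29. n16.lab = "qy"  ["qy"]
30. n16.mk = 16  [(if S.tag then e.hot else b.acc) + 22]
31. n19.tag = false  [S₁.mk > 13]
32. n20.cnt = false  [terminal]
33. n19.lab = "pv"  ["pv"]
34. n19.mk = 13  [13]
35. n13.lab = "rp"  ["rp"]
36. n13.mk = -3  [S₂.mk - 19]
37. n6.env = -8  [S₁.mk + A.lim - 34]
38. n0.lab = "wk"  ["wk"]
39. n0.mk = 0  [A.lim + 9]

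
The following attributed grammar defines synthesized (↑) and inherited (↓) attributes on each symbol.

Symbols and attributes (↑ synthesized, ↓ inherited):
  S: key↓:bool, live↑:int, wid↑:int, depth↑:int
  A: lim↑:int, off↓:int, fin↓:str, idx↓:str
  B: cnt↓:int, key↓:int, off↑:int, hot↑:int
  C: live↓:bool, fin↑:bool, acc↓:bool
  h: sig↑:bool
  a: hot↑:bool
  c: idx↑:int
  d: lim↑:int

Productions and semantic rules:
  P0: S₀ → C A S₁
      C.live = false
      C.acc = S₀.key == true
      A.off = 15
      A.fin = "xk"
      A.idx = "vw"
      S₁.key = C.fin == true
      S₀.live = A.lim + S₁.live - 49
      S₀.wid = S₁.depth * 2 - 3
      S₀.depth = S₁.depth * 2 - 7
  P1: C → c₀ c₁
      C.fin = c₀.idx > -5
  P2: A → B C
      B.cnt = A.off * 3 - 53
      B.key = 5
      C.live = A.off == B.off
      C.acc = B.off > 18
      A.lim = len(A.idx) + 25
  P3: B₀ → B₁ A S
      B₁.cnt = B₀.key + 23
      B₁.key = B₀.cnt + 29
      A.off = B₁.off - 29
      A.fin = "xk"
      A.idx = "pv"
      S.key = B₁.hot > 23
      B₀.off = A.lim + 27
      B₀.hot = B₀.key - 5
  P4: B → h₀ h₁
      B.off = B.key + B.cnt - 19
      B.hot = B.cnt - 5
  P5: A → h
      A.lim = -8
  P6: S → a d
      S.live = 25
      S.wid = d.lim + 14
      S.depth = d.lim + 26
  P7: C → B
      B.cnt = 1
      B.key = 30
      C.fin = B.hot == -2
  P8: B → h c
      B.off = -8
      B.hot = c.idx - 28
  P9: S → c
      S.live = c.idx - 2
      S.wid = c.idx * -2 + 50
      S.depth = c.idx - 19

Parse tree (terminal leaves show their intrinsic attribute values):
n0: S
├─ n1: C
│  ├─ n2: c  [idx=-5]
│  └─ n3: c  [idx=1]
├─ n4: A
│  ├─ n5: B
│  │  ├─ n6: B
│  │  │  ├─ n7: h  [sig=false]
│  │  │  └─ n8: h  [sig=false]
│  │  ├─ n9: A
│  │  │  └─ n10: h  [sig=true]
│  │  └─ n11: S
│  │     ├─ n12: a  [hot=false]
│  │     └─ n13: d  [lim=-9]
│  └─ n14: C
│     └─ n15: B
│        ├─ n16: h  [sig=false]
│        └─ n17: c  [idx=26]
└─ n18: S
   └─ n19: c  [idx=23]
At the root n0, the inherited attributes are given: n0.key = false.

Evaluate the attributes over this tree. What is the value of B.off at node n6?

30

1. n0.key = false  [given at root]
2. n1.live = false  [false]
3. n1.acc = false  [S₀.key == true]
4. n2.idx = -5  [terminal]
5. n3.idx = 1  [terminal]
6. n1.fin = false  [c₀.idx > -5]
7. n4.off = 15  [15]
8. n4.fin = "xk"  ["xk"]
9. n4.idx = "vw"  ["vw"]
10. n5.cnt = -8  [A.off * 3 - 53]
11. n5.key = 5  [5]
12. n6.cnt = 28  [B₀.key + 23]
13. n6.key = 21  [B₀.cnt + 29]
14. n7.sig = false  [terminal]
15. n8.sig = false  [terminal]
16. n6.off = 30  [B.key + B.cnt - 19]
17. n6.hot = 23  [B.cnt - 5]
18. n9.off = 1  [B₁.off - 29]
19. n9.fin = "xk"  ["xk"]
20. n9.idx = "pv"  ["pv"]
21. n10.sig = true  [terminal]
22. n9.lim = -8  [-8]
23. n11.key = false  [B₁.hot > 23]
24. n12.hot = false  [terminal]
25. n13.lim = -9  [terminal]
26. n11.live = 25  [25]
27. n11.wid = 5  [d.lim + 14]
28. n11.depth = 17  [d.lim + 26]
29. n5.off = 19  [A.lim + 27]
30. n5.hot = 0  [B₀.key - 5]
31. n14.live = false  [A.off == B.off]
32. n14.acc = true  [B.off > 18]
33. n15.cnt = 1  [1]
34. n15.key = 30  [30]
35. n16.sig = false  [terminal]
36. n17.idx = 26  [terminal]
37. n15.off = -8  [-8]
38. n15.hot = -2  [c.idx - 28]
39. n14.fin = true  [B.hot == -2]
40. n4.lim = 27  [len(A.idx) + 25]
41. n18.key = false  [C.fin == true]
42. n19.idx = 23  [terminal]
43. n18.live = 21  [c.idx - 2]
44. n18.wid = 4  [c.idx * -2 + 50]
45. n18.depth = 4  [c.idx - 19]
46. n0.live = -1  [A.lim + S₁.live - 49]
47. n0.wid = 5  [S₁.depth * 2 - 3]
48. n0.depth = 1  [S₁.depth * 2 - 7]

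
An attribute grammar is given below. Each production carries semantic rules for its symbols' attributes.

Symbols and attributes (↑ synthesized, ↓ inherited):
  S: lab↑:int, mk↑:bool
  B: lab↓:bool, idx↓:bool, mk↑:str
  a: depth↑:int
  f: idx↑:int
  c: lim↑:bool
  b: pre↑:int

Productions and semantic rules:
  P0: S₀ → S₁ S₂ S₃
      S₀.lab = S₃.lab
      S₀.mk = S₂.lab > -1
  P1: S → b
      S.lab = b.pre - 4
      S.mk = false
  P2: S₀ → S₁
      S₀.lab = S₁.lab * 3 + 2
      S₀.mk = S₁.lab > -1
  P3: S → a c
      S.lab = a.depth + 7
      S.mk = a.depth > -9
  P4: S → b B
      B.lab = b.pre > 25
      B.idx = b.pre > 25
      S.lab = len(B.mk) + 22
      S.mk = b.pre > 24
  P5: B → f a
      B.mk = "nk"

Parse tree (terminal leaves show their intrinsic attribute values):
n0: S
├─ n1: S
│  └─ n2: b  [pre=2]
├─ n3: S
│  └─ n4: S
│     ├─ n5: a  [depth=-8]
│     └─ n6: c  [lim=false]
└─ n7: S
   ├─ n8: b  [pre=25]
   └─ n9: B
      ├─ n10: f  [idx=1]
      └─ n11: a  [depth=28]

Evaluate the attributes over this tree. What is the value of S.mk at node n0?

false

1. n2.pre = 2  [terminal]
2. n1.lab = -2  [b.pre - 4]
3. n1.mk = false  [false]
4. n5.depth = -8  [terminal]
5. n6.lim = false  [terminal]
6. n4.lab = -1  [a.depth + 7]
7. n4.mk = true  [a.depth > -9]
8. n3.lab = -1  [S₁.lab * 3 + 2]
9. n3.mk = false  [S₁.lab > -1]
10. n8.pre = 25  [terminal]
11. n9.lab = false  [b.pre > 25]
12. n9.idx = false  [b.pre > 25]
13. n10.idx = 1  [terminal]
14. n11.depth = 28  [terminal]
15. n9.mk = "nk"  ["nk"]
16. n7.lab = 24  [len(B.mk) + 22]
17. n7.mk = true  [b.pre > 24]
18. n0.lab = 24  [S₃.lab]
19. n0.mk = false  [S₂.lab > -1]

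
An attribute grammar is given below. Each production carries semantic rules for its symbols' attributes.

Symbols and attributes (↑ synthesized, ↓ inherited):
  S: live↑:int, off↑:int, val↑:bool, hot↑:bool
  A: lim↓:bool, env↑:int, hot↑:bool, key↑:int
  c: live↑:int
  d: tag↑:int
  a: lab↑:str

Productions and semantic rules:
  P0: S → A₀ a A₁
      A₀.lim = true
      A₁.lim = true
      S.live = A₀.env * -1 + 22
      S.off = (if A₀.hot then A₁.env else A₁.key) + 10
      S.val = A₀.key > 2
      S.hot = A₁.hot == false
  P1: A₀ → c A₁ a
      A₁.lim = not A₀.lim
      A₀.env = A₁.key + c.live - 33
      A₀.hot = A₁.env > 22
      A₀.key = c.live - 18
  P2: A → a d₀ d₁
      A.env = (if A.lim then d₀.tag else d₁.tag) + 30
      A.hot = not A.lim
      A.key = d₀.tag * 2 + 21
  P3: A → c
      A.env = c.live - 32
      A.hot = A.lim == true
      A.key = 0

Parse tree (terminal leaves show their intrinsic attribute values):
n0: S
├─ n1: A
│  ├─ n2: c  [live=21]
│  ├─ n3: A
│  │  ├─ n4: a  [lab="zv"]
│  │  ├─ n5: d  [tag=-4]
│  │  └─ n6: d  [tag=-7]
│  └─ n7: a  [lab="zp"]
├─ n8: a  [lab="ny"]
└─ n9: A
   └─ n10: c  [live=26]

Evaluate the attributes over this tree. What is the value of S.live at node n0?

1. n1.lim = true  [true]
2. n2.live = 21  [terminal]
3. n3.lim = false  [not A₀.lim]
4. n4.lab = "zv"  [terminal]
5. n5.tag = -4  [terminal]
6. n6.tag = -7  [terminal]
7. n3.env = 23  [(if A.lim then d₀.tag else d₁.tag) + 30]
8. n3.hot = true  [not A.lim]
9. n3.key = 13  [d₀.tag * 2 + 21]
10. n7.lab = "zp"  [terminal]
11. n1.env = 1  [A₁.key + c.live - 33]
12. n1.hot = true  [A₁.env > 22]
13. n1.key = 3  [c.live - 18]
14. n8.lab = "ny"  [terminal]
15. n9.lim = true  [true]
16. n10.live = 26  [terminal]
17. n9.env = -6  [c.live - 32]
18. n9.hot = true  [A.lim == true]
19. n9.key = 0  [0]
20. n0.live = 21  [A₀.env * -1 + 22]
21. n0.off = 4  [(if A₀.hot then A₁.env else A₁.key) + 10]
22. n0.val = true  [A₀.key > 2]
23. n0.hot = false  [A₁.hot == false]

21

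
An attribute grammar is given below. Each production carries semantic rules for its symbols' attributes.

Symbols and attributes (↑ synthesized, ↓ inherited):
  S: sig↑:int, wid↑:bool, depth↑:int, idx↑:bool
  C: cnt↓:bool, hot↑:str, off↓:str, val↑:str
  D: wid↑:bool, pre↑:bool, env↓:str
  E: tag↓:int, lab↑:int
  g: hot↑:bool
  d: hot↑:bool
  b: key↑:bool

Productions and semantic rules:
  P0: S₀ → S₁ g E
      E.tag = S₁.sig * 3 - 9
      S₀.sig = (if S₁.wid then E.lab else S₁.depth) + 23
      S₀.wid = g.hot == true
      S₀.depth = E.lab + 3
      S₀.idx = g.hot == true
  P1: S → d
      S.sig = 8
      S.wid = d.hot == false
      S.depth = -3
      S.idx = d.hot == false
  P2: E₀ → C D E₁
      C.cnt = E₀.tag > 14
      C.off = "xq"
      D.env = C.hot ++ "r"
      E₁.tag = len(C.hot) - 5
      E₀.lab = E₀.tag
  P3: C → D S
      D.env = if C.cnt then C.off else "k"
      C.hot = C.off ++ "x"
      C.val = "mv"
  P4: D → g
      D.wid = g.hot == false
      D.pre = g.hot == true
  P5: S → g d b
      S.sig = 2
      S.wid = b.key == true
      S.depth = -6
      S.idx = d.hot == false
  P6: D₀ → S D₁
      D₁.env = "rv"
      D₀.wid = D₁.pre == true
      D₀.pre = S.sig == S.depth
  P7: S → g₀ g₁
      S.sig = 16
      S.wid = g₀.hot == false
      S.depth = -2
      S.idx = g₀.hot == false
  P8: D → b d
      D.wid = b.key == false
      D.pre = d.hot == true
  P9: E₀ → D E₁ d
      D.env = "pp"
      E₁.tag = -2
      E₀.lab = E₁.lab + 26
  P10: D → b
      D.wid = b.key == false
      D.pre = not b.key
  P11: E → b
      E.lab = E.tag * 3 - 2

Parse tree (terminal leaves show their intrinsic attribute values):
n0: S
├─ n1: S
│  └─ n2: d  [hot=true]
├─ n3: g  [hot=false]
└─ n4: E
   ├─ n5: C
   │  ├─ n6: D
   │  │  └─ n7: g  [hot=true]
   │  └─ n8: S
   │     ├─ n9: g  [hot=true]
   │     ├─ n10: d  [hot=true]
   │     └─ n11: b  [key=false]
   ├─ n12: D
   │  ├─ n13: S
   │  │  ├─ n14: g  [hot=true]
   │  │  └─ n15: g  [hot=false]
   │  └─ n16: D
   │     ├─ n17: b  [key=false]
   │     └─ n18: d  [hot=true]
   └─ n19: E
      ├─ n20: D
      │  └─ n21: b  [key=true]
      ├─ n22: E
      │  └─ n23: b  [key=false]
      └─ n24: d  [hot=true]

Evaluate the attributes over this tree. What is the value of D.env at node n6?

1. n2.hot = true  [terminal]
2. n1.sig = 8  [8]
3. n1.wid = false  [d.hot == false]
4. n1.depth = -3  [-3]
5. n1.idx = false  [d.hot == false]
6. n3.hot = false  [terminal]
7. n4.tag = 15  [S₁.sig * 3 - 9]
8. n5.cnt = true  [E₀.tag > 14]
9. n5.off = "xq"  ["xq"]
10. n6.env = "xq"  [if C.cnt then C.off else "k"]
11. n7.hot = true  [terminal]
12. n6.wid = false  [g.hot == false]
13. n6.pre = true  [g.hot == true]
14. n9.hot = true  [terminal]
15. n10.hot = true  [terminal]
16. n11.key = false  [terminal]
17. n8.sig = 2  [2]
18. n8.wid = false  [b.key == true]
19. n8.depth = -6  [-6]
20. n8.idx = false  [d.hot == false]
21. n5.hot = "xqx"  [C.off ++ "x"]
22. n5.val = "mv"  ["mv"]
23. n12.env = "xqxr"  [C.hot ++ "r"]
24. n14.hot = true  [terminal]
25. n15.hot = false  [terminal]
26. n13.sig = 16  [16]
27. n13.wid = false  [g₀.hot == false]
28. n13.depth = -2  [-2]
29. n13.idx = false  [g₀.hot == false]
30. n16.env = "rv"  ["rv"]
31. n17.key = false  [terminal]
32. n18.hot = true  [terminal]
33. n16.wid = true  [b.key == false]
34. n16.pre = true  [d.hot == true]
35. n12.wid = true  [D₁.pre == true]
36. n12.pre = false  [S.sig == S.depth]
37. n19.tag = -2  [len(C.hot) - 5]
38. n20.env = "pp"  ["pp"]
39. n21.key = true  [terminal]
40. n20.wid = false  [b.key == false]
41. n20.pre = false  [not b.key]
42. n22.tag = -2  [-2]
43. n23.key = false  [terminal]
44. n22.lab = -8  [E.tag * 3 - 2]
45. n24.hot = true  [terminal]
46. n19.lab = 18  [E₁.lab + 26]
47. n4.lab = 15  [E₀.tag]
48. n0.sig = 20  [(if S₁.wid then E.lab else S₁.depth) + 23]
49. n0.wid = false  [g.hot == true]
50. n0.depth = 18  [E.lab + 3]
51. n0.idx = false  [g.hot == true]

"xq"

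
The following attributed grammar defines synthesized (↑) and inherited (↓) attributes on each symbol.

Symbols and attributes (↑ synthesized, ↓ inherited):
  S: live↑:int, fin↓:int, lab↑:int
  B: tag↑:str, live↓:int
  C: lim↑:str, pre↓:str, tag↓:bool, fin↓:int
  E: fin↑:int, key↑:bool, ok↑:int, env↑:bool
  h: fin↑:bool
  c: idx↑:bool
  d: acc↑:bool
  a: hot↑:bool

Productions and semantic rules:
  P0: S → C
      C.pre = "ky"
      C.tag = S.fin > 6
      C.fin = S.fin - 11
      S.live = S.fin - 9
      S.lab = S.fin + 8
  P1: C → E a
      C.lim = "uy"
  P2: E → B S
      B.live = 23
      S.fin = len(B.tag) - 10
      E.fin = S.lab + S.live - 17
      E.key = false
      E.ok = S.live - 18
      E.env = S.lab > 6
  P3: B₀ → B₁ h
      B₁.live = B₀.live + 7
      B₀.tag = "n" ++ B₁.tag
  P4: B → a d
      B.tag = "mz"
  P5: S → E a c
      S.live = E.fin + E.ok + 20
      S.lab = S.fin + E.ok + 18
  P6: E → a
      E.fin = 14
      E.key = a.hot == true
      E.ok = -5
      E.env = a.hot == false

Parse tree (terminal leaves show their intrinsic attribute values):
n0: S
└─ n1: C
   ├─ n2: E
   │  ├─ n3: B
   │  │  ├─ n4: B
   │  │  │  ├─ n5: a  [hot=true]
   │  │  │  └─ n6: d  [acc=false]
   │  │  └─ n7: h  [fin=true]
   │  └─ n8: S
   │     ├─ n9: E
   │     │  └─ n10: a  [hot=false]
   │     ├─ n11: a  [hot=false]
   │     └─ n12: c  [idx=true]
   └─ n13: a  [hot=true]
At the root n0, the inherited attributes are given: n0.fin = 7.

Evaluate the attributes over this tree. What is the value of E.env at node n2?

false

1. n0.fin = 7  [given at root]
2. n1.pre = "ky"  ["ky"]
3. n1.tag = true  [S.fin > 6]
4. n1.fin = -4  [S.fin - 11]
5. n3.live = 23  [23]
6. n4.live = 30  [B₀.live + 7]
7. n5.hot = true  [terminal]
8. n6.acc = false  [terminal]
9. n4.tag = "mz"  ["mz"]
10. n7.fin = true  [terminal]
11. n3.tag = "nmz"  ["n" ++ B₁.tag]
12. n8.fin = -7  [len(B.tag) - 10]
13. n10.hot = false  [terminal]
14. n9.fin = 14  [14]
15. n9.key = false  [a.hot == true]
16. n9.ok = -5  [-5]
17. n9.env = true  [a.hot == false]
18. n11.hot = false  [terminal]
19. n12.idx = true  [terminal]
20. n8.live = 29  [E.fin + E.ok + 20]
21. n8.lab = 6  [S.fin + E.ok + 18]
22. n2.fin = 18  [S.lab + S.live - 17]
23. n2.key = false  [false]
24. n2.ok = 11  [S.live - 18]
25. n2.env = false  [S.lab > 6]
26. n13.hot = true  [terminal]
27. n1.lim = "uy"  ["uy"]
28. n0.live = -2  [S.fin - 9]
29. n0.lab = 15  [S.fin + 8]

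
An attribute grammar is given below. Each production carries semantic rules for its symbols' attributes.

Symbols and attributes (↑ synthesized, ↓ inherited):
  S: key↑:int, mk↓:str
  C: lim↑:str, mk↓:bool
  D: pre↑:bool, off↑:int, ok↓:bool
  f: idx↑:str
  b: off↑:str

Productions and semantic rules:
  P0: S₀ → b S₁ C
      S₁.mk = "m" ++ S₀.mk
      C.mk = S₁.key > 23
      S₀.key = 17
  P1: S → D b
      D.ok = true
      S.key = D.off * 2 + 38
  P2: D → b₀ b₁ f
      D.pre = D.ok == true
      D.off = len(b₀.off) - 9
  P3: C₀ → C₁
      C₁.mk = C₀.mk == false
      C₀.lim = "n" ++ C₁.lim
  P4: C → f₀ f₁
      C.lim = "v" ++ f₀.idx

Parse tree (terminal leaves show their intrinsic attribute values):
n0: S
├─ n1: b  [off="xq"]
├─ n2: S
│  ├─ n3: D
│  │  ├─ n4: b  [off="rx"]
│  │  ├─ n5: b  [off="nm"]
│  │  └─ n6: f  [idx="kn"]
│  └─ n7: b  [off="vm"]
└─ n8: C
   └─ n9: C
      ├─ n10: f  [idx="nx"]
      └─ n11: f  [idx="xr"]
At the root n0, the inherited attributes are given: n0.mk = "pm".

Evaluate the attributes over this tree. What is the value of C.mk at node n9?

1. n0.mk = "pm"  [given at root]
2. n1.off = "xq"  [terminal]
3. n2.mk = "mpm"  ["m" ++ S₀.mk]
4. n3.ok = true  [true]
5. n4.off = "rx"  [terminal]
6. n5.off = "nm"  [terminal]
7. n6.idx = "kn"  [terminal]
8. n3.pre = true  [D.ok == true]
9. n3.off = -7  [len(b₀.off) - 9]
10. n7.off = "vm"  [terminal]
11. n2.key = 24  [D.off * 2 + 38]
12. n8.mk = true  [S₁.key > 23]
13. n9.mk = false  [C₀.mk == false]
14. n10.idx = "nx"  [terminal]
15. n11.idx = "xr"  [terminal]
16. n9.lim = "vnx"  ["v" ++ f₀.idx]
17. n8.lim = "nvnx"  ["n" ++ C₁.lim]
18. n0.key = 17  [17]

false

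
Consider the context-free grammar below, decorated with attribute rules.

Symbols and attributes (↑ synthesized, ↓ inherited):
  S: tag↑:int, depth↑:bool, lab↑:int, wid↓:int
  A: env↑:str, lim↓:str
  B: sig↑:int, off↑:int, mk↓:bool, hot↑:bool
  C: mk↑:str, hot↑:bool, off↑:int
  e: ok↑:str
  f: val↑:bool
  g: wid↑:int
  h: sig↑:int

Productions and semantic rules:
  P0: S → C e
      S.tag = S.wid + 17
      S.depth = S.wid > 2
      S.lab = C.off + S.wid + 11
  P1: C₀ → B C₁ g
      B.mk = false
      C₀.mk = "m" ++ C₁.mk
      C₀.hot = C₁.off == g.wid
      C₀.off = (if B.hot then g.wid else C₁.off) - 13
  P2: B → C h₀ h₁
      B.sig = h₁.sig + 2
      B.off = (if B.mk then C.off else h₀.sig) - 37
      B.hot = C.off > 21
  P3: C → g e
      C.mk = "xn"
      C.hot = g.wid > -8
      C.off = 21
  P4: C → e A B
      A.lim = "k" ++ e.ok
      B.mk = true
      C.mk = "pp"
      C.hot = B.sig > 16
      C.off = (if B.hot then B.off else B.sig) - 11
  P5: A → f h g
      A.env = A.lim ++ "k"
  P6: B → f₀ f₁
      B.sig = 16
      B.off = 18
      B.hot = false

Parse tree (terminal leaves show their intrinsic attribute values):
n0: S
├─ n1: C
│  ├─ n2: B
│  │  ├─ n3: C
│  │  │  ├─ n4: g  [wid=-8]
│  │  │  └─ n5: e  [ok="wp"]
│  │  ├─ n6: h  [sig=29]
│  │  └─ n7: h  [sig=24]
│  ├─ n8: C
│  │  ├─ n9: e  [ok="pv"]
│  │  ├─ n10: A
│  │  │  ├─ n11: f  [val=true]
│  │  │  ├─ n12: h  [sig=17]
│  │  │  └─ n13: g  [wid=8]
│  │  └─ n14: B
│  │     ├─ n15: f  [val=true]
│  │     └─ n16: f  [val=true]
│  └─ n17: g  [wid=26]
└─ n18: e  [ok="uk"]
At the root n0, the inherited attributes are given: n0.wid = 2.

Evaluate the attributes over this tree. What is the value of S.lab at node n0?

5

1. n0.wid = 2  [given at root]
2. n2.mk = false  [false]
3. n4.wid = -8  [terminal]
4. n5.ok = "wp"  [terminal]
5. n3.mk = "xn"  ["xn"]
6. n3.hot = false  [g.wid > -8]
7. n3.off = 21  [21]
8. n6.sig = 29  [terminal]
9. n7.sig = 24  [terminal]
10. n2.sig = 26  [h₁.sig + 2]
11. n2.off = -8  [(if B.mk then C.off else h₀.sig) - 37]
12. n2.hot = false  [C.off > 21]
13. n9.ok = "pv"  [terminal]
14. n10.lim = "kpv"  ["k" ++ e.ok]
15. n11.val = true  [terminal]
16. n12.sig = 17  [terminal]
17. n13.wid = 8  [terminal]
18. n10.env = "kpvk"  [A.lim ++ "k"]
19. n14.mk = true  [true]
20. n15.val = true  [terminal]
21. n16.val = true  [terminal]
22. n14.sig = 16  [16]
23. n14.off = 18  [18]
24. n14.hot = false  [false]
25. n8.mk = "pp"  ["pp"]
26. n8.hot = false  [B.sig > 16]
27. n8.off = 5  [(if B.hot then B.off else B.sig) - 11]
28. n17.wid = 26  [terminal]
29. n1.mk = "mpp"  ["m" ++ C₁.mk]
30. n1.hot = false  [C₁.off == g.wid]
31. n1.off = -8  [(if B.hot then g.wid else C₁.off) - 13]
32. n18.ok = "uk"  [terminal]
33. n0.tag = 19  [S.wid + 17]
34. n0.depth = false  [S.wid > 2]
35. n0.lab = 5  [C.off + S.wid + 11]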